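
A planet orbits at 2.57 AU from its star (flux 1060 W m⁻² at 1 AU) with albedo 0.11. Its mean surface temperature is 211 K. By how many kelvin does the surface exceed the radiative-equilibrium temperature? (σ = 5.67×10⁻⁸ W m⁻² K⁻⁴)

ΔT ≈ 52.6 K

S = 1060/2.57² = 160.5 W m⁻².
T_eq = [S(1−A)/(4σ)]^(1/4) = [160.5×0.89/(4×5.67×10⁻⁸)]^(1/4) = 158.4 K.
ΔT = T_surf − T_eq = 211 − 158.4.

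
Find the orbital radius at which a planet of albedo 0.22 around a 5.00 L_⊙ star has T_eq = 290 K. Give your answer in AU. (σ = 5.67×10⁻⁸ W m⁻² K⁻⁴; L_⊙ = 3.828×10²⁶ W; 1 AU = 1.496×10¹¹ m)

L = 5.00 × 3.828×10²⁶ = 1.91×10²⁷ W.
From T_eq⁴ = L(1−A)/(16πσd²): d = √[L(1−A)/(16πσT_eq⁴)].
d = √[1.91×10²⁷ × 0.78 / (16π × 5.67×10⁻⁸ × (290)⁴)] = 2.72×10¹¹ m = 1.82 AU.

d ≈ 1.82 AU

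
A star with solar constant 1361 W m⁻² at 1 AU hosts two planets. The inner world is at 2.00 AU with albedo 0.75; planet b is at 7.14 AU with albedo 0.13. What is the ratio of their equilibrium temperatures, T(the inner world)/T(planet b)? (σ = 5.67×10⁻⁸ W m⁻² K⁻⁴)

T₁/T₂ ≈ 1.383

T_eq = [S₀(1−A)/(4σd²)]^(1/4), so T ∝ (1−A)^(1/4) / √d.
T₁ = [1361×0.25/(4×5.67×10⁻⁸×2.00²)]^(1/4) = 139.16 K.
T₂ = [1361×0.87/(4×5.67×10⁻⁸×7.14²)]^(1/4) = 100.60 K.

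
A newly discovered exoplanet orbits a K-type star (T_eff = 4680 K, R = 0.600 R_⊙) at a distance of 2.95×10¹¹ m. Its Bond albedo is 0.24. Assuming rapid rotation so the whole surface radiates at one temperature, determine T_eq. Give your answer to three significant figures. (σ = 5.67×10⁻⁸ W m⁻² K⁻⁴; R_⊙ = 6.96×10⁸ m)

T_eq ≈ 116 K

R_⋆ = 0.600 × 6.96×10⁸ = 4.18×10⁸ m.
L = 4πR_⋆²σT_⋆⁴ = 4π(4.18×10⁸)² × 5.67×10⁻⁸ × (4680)⁴ = 5.96×10²⁵ W.
S = L/(4πd²) = 54.5 W m⁻².
Energy balance: absorbed = emitted ⇒ πR²·S(1−A) = 4πR²·σT_eq⁴, so T_eq⁴ = S(1−A)/(4σ).
T_eq = [54.5 × 0.76 / (4 × 5.67×10⁻⁸)]^(1/4) = (1.83×10⁸)^(1/4) = 116 K.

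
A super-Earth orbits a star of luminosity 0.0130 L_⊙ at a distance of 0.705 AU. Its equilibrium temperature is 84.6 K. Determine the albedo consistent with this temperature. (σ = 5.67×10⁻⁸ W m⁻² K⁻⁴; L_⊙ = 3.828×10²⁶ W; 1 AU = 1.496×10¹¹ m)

A ≈ 0.67

d = 0.705 AU = 1.05×10¹¹ m.
L = 0.0130 × 3.828×10²⁶ = 4.98×10²⁴ W.
Flux: S = L/(4πd²) = 4.98×10²⁴/(4π×(1.05×10¹¹)²) = 35.6 W m⁻².
From T_eq⁴ = S(1−A)/(4σ): 1−A = 4σT_eq⁴/S.
1−A = 4 × 5.67×10⁻⁸ × (84.6)⁴ / 35.6 = 0.326.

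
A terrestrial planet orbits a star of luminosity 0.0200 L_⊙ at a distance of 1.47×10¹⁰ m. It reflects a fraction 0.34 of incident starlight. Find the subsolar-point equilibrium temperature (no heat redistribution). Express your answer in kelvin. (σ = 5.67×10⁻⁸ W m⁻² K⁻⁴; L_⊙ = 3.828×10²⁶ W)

L = 0.0200 × 3.828×10²⁶ = 7.66×10²⁴ W.
Flux: S = L/(4πd²) = 7.66×10²⁴/(4π×(1.47×10¹⁰)²) = 2820 W m⁻².
At the subsolar point the surface absorbs S(1−A) and emits σT⁴ per unit area — no factor of 4, since only the local patch is in balance.
T = [2820 × 0.66 / 5.67×10⁻⁸]^(1/4) = (3.28×10¹⁰)^(1/4) = 426 K.

T_ss ≈ 426 K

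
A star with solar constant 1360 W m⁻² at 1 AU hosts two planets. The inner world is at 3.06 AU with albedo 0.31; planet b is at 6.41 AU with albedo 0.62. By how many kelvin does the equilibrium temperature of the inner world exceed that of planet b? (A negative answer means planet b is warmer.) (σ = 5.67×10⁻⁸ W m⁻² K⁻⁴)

T_eq = [S₀(1−A)/(4σd²)]^(1/4), so T ∝ (1−A)^(1/4) / √d.
T₁ = [1360×0.69/(4×5.67×10⁻⁸×3.06²)]^(1/4) = 144.99 K.
T₂ = [1360×0.38/(4×5.67×10⁻⁸×6.41²)]^(1/4) = 86.30 K.

ΔT ≈ 58.7 K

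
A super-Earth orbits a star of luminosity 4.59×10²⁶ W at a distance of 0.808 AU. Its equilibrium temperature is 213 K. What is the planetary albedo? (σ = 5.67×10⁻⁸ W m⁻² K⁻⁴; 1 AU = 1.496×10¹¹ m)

A ≈ 0.81

d = 0.808 AU = 1.21×10¹¹ m.
Flux: S = L/(4πd²) = 4.59×10²⁶/(4π×(1.21×10¹¹)²) = 2500 W m⁻².
From T_eq⁴ = S(1−A)/(4σ): 1−A = 4σT_eq⁴/S.
1−A = 4 × 5.67×10⁻⁸ × (213)⁴ / 2500 = 0.187.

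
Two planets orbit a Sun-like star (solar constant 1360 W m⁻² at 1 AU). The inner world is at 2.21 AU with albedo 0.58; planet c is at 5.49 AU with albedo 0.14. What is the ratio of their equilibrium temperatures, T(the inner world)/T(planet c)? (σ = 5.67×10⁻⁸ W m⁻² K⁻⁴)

T_eq = [S₀(1−A)/(4σd²)]^(1/4), so T ∝ (1−A)^(1/4) / √d.
T₁ = [1360×0.42/(4×5.67×10⁻⁸×2.21²)]^(1/4) = 150.69 K.
T₂ = [1360×0.86/(4×5.67×10⁻⁸×5.49²)]^(1/4) = 114.37 K.

T₁/T₂ ≈ 1.318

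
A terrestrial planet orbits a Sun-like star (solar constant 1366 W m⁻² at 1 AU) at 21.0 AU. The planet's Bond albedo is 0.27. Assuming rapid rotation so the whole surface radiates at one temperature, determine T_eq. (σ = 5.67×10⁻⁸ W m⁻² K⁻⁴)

Flux at 21.0 AU: S = 1366/21.0² = 3.10 W m⁻².
Energy balance: absorbed = emitted ⇒ πR²·S(1−A) = 4πR²·σT_eq⁴, so T_eq⁴ = S(1−A)/(4σ).
T_eq = [3.10 × 0.73 / (4 × 5.67×10⁻⁸)]^(1/4) = (9.97×10⁶)^(1/4) = 56.2 K.

T_eq ≈ 56.2 K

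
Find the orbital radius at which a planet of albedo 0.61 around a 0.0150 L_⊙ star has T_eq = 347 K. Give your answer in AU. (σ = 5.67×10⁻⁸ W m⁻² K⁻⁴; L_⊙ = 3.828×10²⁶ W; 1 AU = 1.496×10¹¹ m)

L = 0.0150 × 3.828×10²⁶ = 5.74×10²⁴ W.
From T_eq⁴ = L(1−A)/(16πσd²): d = √[L(1−A)/(16πσT_eq⁴)].
d = √[5.74×10²⁴ × 0.39 / (16π × 5.67×10⁻⁸ × (347)⁴)] = 7.36×10⁹ m = 0.0492 AU.

d ≈ 0.0492 AU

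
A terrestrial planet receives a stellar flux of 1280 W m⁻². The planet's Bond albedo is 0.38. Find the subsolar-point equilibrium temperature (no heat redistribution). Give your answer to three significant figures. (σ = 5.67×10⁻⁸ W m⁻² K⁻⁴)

At the subsolar point the surface absorbs S(1−A) and emits σT⁴ per unit area — no factor of 4, since only the local patch is in balance.
T = [1280 × 0.62 / 5.67×10⁻⁸]^(1/4) = (1.40×10¹⁰)^(1/4) = 344 K.

T_ss ≈ 344 K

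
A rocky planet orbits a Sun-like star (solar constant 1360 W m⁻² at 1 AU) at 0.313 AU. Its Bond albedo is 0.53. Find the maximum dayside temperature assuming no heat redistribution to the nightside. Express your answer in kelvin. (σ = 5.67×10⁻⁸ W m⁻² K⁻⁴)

Flux at 0.313 AU: S = 1360/0.313² = 1.39×10⁴ W m⁻².
With no redistribution each surface element balances locally: S(1−A) = σT⁴.
T = [1.39×10⁴ × 0.47 / 5.67×10⁻⁸]^(1/4) = (1.15×10¹¹)^(1/4) = 582 K.

T_ss ≈ 582 K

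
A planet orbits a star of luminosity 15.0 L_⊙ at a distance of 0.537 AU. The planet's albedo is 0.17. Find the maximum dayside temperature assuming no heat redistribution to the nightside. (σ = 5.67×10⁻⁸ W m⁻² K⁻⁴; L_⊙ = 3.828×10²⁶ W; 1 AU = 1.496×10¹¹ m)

T_ss ≈ 1010 K

d = 0.537 AU = 8.03×10¹⁰ m.
L = 15.0 × 3.828×10²⁶ = 5.74×10²⁷ W.
Flux: S = L/(4πd²) = 5.74×10²⁷/(4π×(8.03×10¹⁰)²) = 7.08×10⁴ W m⁻².
With no redistribution each surface element balances locally: S(1−A) = σT⁴.
T = [7.08×10⁴ × 0.83 / 5.67×10⁻⁸]^(1/4) = (1.04×10¹²)^(1/4) = 1010 K.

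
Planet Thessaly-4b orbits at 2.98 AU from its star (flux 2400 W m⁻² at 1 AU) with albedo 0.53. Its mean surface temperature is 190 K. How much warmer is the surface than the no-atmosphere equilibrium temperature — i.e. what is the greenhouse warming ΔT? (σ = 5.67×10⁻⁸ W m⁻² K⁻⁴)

S = 2400/2.98² = 270.3 W m⁻².
T_eq = [S(1−A)/(4σ)]^(1/4) = [270.3×0.47/(4×5.67×10⁻⁸)]^(1/4) = 153.8 K.
ΔT = T_surf − T_eq = 190 − 153.8.

ΔT ≈ 36.2 K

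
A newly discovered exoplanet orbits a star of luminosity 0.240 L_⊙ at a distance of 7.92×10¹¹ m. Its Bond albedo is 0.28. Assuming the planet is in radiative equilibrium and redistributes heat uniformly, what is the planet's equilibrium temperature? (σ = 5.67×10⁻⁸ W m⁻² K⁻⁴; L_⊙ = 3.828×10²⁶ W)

L = 0.240 × 3.828×10²⁶ = 9.19×10²⁵ W.
Flux: S = L/(4πd²) = 9.19×10²⁵/(4π×(7.92×10¹¹)²) = 11.7 W m⁻².
Energy balance: absorbed = emitted ⇒ πR²·S(1−A) = 4πR²·σT_eq⁴, so T_eq⁴ = S(1−A)/(4σ).
T_eq = [11.7 × 0.72 / (4 × 5.67×10⁻⁸)]^(1/4) = (3.70×10⁷)^(1/4) = 78.0 K.

T_eq ≈ 78.0 K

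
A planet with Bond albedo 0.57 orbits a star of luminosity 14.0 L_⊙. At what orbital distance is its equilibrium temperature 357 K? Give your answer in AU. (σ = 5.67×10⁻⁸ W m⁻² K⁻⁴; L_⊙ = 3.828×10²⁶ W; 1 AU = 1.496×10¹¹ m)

d ≈ 1.49 AU

L = 14.0 × 3.828×10²⁶ = 5.36×10²⁷ W.
From T_eq⁴ = L(1−A)/(16πσd²): d = √[L(1−A)/(16πσT_eq⁴)].
d = √[5.36×10²⁷ × 0.43 / (16π × 5.67×10⁻⁸ × (357)⁴)] = 2.23×10¹¹ m = 1.49 AU.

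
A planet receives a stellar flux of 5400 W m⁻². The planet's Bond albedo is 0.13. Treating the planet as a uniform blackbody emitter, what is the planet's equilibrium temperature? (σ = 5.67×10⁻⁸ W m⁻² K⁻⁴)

T_eq ≈ 379 K

Energy balance: absorbed = emitted ⇒ πR²·S(1−A) = 4πR²·σT_eq⁴, so T_eq⁴ = S(1−A)/(4σ).
T_eq = [5400 × 0.87 / (4 × 5.67×10⁻⁸)]^(1/4) = (2.07×10¹⁰)^(1/4) = 379 K.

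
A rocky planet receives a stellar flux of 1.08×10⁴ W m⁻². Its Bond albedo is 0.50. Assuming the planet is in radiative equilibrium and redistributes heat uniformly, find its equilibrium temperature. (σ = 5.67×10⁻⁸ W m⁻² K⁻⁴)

Energy balance: absorbed = emitted ⇒ πR²·S(1−A) = 4πR²·σT_eq⁴, so T_eq⁴ = S(1−A)/(4σ).
T_eq = [1.08×10⁴ × 0.50 / (4 × 5.67×10⁻⁸)]^(1/4) = (2.38×10¹⁰)^(1/4) = 393 K.

T_eq ≈ 393 K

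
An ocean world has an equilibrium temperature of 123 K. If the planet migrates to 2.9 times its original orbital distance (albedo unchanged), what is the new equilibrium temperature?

T_eq ≈ 72.2 K

T_eq ∝ L^(1/4) · d^(−1/2).
T′ = 123 / 2.9^(1/2) = 72.2 K.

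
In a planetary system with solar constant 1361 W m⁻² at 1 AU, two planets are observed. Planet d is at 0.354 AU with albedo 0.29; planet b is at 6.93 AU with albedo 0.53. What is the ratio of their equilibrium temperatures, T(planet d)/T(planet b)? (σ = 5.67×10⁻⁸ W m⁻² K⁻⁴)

T_eq = [S₀(1−A)/(4σd²)]^(1/4), so T ∝ (1−A)^(1/4) / √d.
T₁ = [1361×0.71/(4×5.67×10⁻⁸×0.354²)]^(1/4) = 429.40 K.
T₂ = [1361×0.47/(4×5.67×10⁻⁸×6.93²)]^(1/4) = 87.54 K.

T₁/T₂ ≈ 4.905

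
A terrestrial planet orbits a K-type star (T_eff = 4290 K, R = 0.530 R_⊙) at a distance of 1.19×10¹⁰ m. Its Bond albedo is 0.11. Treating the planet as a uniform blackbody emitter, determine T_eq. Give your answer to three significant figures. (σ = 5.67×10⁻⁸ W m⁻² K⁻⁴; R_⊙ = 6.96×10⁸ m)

R_⋆ = 0.530 × 6.96×10⁸ = 3.69×10⁸ m.
L = 4πR_⋆²σT_⋆⁴ = 4π(3.69×10⁸)² × 5.67×10⁻⁸ × (4290)⁴ = 3.28×10²⁵ W.
S = L/(4πd²) = 1.85×10⁴ W m⁻².
Energy balance: absorbed = emitted ⇒ πR²·S(1−A) = 4πR²·σT_eq⁴, so T_eq⁴ = S(1−A)/(4σ).
T_eq = [1.85×10⁴ × 0.89 / (4 × 5.67×10⁻⁸)]^(1/4) = (7.24×10¹⁰)^(1/4) = 519 K.

T_eq ≈ 519 K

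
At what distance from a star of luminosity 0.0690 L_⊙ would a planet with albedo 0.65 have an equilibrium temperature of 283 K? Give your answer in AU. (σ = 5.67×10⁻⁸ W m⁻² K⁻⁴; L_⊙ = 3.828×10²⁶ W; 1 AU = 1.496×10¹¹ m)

L = 0.0690 × 3.828×10²⁶ = 2.64×10²⁵ W.
From T_eq⁴ = L(1−A)/(16πσd²): d = √[L(1−A)/(16πσT_eq⁴)].
d = √[2.64×10²⁵ × 0.35 / (16π × 5.67×10⁻⁸ × (283)⁴)] = 2.25×10¹⁰ m = 0.150 AU.

d ≈ 0.150 AU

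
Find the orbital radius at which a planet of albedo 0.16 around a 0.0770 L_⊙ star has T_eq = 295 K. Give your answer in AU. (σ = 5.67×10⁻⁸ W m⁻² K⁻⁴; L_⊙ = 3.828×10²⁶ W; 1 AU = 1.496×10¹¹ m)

L = 0.0770 × 3.828×10²⁶ = 2.95×10²⁵ W.
From T_eq⁴ = L(1−A)/(16πσd²): d = √[L(1−A)/(16πσT_eq⁴)].
d = √[2.95×10²⁵ × 0.84 / (16π × 5.67×10⁻⁸ × (295)⁴)] = 3.39×10¹⁰ m = 0.226 AU.

d ≈ 0.226 AU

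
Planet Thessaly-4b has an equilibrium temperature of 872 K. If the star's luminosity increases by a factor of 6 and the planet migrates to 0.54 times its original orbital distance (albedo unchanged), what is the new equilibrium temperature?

T_eq ≈ 1860 K

T_eq ∝ L^(1/4) · d^(−1/2).
T′ = 872 × 6^(1/4) / 0.54^(1/2) = 1860 K.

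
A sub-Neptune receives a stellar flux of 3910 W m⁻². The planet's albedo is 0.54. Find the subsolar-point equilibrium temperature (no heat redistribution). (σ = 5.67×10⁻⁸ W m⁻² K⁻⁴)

T_ss ≈ 422 K

At the subsolar point the surface absorbs S(1−A) and emits σT⁴ per unit area — no factor of 4, since only the local patch is in balance.
T = [3910 × 0.46 / 5.67×10⁻⁸]^(1/4) = (3.17×10¹⁰)^(1/4) = 422 K.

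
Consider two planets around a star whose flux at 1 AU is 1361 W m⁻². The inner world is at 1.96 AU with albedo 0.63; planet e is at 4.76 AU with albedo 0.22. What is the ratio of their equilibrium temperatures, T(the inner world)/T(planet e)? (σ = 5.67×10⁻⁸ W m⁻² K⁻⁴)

T₁/T₂ ≈ 1.293

T_eq = [S₀(1−A)/(4σd²)]^(1/4), so T ∝ (1−A)^(1/4) / √d.
T₁ = [1361×0.37/(4×5.67×10⁻⁸×1.96²)]^(1/4) = 155.05 K.
T₂ = [1361×0.78/(4×5.67×10⁻⁸×4.76²)]^(1/4) = 119.89 K.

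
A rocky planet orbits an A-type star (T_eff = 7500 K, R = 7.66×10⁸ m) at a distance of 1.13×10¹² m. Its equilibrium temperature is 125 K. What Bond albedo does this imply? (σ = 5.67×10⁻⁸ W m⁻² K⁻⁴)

L = 4πR_⋆²σT_⋆⁴ = 4π(7.66×10⁸)² × 5.67×10⁻⁸ × (7500)⁴ = 1.32×10²⁷ W.
S = L/(4πd²) = 82.4 W m⁻².
From T_eq⁴ = S(1−A)/(4σ): 1−A = 4σT_eq⁴/S.
1−A = 4 × 5.67×10⁻⁸ × (125)⁴ / 82.4 = 0.672.

A ≈ 0.33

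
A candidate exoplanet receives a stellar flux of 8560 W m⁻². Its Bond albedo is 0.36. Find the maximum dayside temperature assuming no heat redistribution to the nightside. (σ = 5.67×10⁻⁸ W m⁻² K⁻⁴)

T_ss ≈ 558 K

With no redistribution each surface element balances locally: S(1−A) = σT⁴.
T = [8560 × 0.64 / 5.67×10⁻⁸]^(1/4) = (9.66×10¹⁰)^(1/4) = 558 K.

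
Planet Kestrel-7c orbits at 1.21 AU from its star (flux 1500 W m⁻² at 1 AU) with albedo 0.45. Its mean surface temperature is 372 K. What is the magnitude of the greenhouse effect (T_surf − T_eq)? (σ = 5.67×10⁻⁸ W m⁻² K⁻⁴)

ΔT ≈ 148.7 K

S = 1500/1.21² = 1025 W m⁻².
T_eq = [S(1−A)/(4σ)]^(1/4) = [1025×0.55/(4×5.67×10⁻⁸)]^(1/4) = 223.3 K.
ΔT = T_surf − T_eq = 372 − 223.3.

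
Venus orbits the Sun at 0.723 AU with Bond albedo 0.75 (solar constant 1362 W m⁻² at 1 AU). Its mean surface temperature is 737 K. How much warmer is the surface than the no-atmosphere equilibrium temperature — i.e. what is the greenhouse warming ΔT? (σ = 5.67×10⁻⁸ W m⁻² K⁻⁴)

ΔT ≈ 505.5 K

S = 1362/0.723² = 2606 W m⁻².
T_eq = [S(1−A)/(4σ)]^(1/4) = [2606×0.25/(4×5.67×10⁻⁸)]^(1/4) = 231.5 K.
ΔT = T_surf − T_eq = 737 − 231.5.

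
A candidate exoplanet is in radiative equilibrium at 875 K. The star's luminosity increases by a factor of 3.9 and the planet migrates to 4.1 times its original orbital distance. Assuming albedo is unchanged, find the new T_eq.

T_eq ≈ 607 K

T_eq ∝ L^(1/4) · d^(−1/2).
T′ = 875 × 3.9^(1/4) / 4.1^(1/2) = 607 K.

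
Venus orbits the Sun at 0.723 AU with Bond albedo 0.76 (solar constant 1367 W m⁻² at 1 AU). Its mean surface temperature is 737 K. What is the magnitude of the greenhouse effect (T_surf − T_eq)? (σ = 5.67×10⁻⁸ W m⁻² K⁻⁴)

S = 1367/0.723² = 2615 W m⁻².
T_eq = [S(1−A)/(4σ)]^(1/4) = [2615×0.24/(4×5.67×10⁻⁸)]^(1/4) = 229.4 K.
ΔT = T_surf − T_eq = 737 − 229.4.

ΔT ≈ 507.6 K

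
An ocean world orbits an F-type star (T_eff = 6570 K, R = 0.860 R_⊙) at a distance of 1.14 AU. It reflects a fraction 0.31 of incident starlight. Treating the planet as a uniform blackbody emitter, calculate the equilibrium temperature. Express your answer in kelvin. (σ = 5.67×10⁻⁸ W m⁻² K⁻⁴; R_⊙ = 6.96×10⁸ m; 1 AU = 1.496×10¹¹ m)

R_⋆ = 0.860 × 6.96×10⁸ = 5.99×10⁸ m.
d = 1.14 AU = 1.71×10¹¹ m.
L = 4πR_⋆²σT_⋆⁴ = 4π(5.99×10⁸)² × 5.67×10⁻⁸ × (6570)⁴ = 4.76×10²⁶ W.
S = L/(4πd²) = 1300 W m⁻².
Energy balance: absorbed = emitted ⇒ πR²·S(1−A) = 4πR²·σT_eq⁴, so T_eq⁴ = S(1−A)/(4σ).
T_eq = [1300 × 0.69 / (4 × 5.67×10⁻⁸)]^(1/4) = (3.96×10⁹)^(1/4) = 251 K.

T_eq ≈ 251 K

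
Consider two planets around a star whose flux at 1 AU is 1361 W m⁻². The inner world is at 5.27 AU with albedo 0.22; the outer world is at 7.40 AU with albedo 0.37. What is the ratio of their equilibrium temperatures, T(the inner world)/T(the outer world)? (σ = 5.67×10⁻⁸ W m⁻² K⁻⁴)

T₁/T₂ ≈ 1.250

T_eq = [S₀(1−A)/(4σd²)]^(1/4), so T ∝ (1−A)^(1/4) / √d.
T₁ = [1361×0.78/(4×5.67×10⁻⁸×5.27²)]^(1/4) = 113.94 K.
T₂ = [1361×0.63/(4×5.67×10⁻⁸×7.40²)]^(1/4) = 91.15 K.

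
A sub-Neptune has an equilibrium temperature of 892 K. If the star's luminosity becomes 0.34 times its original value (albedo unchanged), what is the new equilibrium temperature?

T_eq ∝ L^(1/4) · d^(−1/2).
T′ = 892 × 0.34^(1/4) = 681 K.

T_eq ≈ 681 K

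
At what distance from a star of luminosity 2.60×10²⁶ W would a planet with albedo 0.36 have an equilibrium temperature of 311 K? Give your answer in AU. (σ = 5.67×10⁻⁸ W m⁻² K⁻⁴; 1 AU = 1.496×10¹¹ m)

d ≈ 0.528 AU

From T_eq⁴ = L(1−A)/(16πσd²): d = √[L(1−A)/(16πσT_eq⁴)].
d = √[2.60×10²⁶ × 0.64 / (16π × 5.67×10⁻⁸ × (311)⁴)] = 7.90×10¹⁰ m = 0.528 AU.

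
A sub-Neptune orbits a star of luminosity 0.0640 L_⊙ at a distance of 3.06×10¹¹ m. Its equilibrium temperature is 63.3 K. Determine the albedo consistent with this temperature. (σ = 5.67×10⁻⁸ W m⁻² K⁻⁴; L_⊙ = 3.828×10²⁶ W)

L = 0.0640 × 3.828×10²⁶ = 2.45×10²⁵ W.
Flux: S = L/(4πd²) = 2.45×10²⁵/(4π×(3.06×10¹¹)²) = 20.8 W m⁻².
From T_eq⁴ = S(1−A)/(4σ): 1−A = 4σT_eq⁴/S.
1−A = 4 × 5.67×10⁻⁸ × (63.3)⁴ / 20.8 = 0.175.

A ≈ 0.83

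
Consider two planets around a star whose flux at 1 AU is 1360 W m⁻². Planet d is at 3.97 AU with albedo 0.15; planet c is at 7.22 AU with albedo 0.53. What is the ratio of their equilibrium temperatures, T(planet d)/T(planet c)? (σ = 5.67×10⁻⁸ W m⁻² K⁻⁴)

T₁/T₂ ≈ 1.564

T_eq = [S₀(1−A)/(4σd²)]^(1/4), so T ∝ (1−A)^(1/4) / √d.
T₁ = [1360×0.85/(4×5.67×10⁻⁸×3.97²)]^(1/4) = 134.10 K.
T₂ = [1360×0.47/(4×5.67×10⁻⁸×7.22²)]^(1/4) = 85.75 K.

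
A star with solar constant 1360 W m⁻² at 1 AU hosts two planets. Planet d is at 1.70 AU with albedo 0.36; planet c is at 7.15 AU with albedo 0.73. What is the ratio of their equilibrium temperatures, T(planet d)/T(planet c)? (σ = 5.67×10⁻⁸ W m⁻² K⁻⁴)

T_eq = [S₀(1−A)/(4σd²)]^(1/4), so T ∝ (1−A)^(1/4) / √d.
T₁ = [1360×0.64/(4×5.67×10⁻⁸×1.70²)]^(1/4) = 190.89 K.
T₂ = [1360×0.27/(4×5.67×10⁻⁸×7.15²)]^(1/4) = 75.02 K.

T₁/T₂ ≈ 2.545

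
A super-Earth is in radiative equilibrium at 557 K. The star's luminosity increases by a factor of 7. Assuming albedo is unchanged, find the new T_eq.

T_eq ∝ L^(1/4) · d^(−1/2).
T′ = 557 × 7^(1/4) = 906 K.

T_eq ≈ 906 K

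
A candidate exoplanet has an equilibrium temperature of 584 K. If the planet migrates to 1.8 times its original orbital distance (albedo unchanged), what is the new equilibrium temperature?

T_eq ∝ L^(1/4) · d^(−1/2).
T′ = 584 / 1.8^(1/2) = 435 K.

T_eq ≈ 435 K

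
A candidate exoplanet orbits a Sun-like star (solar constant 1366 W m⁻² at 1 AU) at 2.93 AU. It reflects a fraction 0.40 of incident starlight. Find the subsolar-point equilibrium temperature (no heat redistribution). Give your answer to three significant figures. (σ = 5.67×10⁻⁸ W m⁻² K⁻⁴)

Flux at 2.93 AU: S = 1366/2.93² = 159 W m⁻².
At the subsolar point the surface absorbs S(1−A) and emits σT⁴ per unit area — no factor of 4, since only the local patch is in balance.
T = [159 × 0.60 / 5.67×10⁻⁸]^(1/4) = (1.68×10⁹)^(1/4) = 203 K.

T_ss ≈ 203 K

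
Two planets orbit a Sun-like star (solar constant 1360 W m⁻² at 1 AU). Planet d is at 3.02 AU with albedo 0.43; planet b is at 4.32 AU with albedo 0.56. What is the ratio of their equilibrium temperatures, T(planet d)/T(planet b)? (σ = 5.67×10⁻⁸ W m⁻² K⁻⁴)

T_eq = [S₀(1−A)/(4σd²)]^(1/4), so T ∝ (1−A)^(1/4) / √d.
T₁ = [1360×0.57/(4×5.67×10⁻⁸×3.02²)]^(1/4) = 139.14 K.
T₂ = [1360×0.44/(4×5.67×10⁻⁸×4.32²)]^(1/4) = 109.04 K.

T₁/T₂ ≈ 1.276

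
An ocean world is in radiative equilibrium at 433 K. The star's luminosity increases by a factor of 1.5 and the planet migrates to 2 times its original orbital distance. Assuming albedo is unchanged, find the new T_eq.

T_eq ≈ 339 K

T_eq ∝ L^(1/4) · d^(−1/2).
T′ = 433 × 1.5^(1/4) / 2^(1/2) = 339 K.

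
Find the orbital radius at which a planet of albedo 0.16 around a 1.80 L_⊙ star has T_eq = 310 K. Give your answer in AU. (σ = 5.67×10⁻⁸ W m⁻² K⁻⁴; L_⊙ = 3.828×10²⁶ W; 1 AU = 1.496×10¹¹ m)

d ≈ 0.991 AU

L = 1.80 × 3.828×10²⁶ = 6.89×10²⁶ W.
From T_eq⁴ = L(1−A)/(16πσd²): d = √[L(1−A)/(16πσT_eq⁴)].
d = √[6.89×10²⁶ × 0.84 / (16π × 5.67×10⁻⁸ × (310)⁴)] = 1.48×10¹¹ m = 0.991 AU.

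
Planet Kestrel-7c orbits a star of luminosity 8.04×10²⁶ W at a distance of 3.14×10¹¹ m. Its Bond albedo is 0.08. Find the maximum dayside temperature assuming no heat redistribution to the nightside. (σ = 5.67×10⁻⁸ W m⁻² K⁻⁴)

Flux: S = L/(4πd²) = 8.04×10²⁶/(4π×(3.14×10¹¹)²) = 649 W m⁻².
With no redistribution each surface element balances locally: S(1−A) = σT⁴.
T = [649 × 0.92 / 5.67×10⁻⁸]^(1/4) = (1.05×10¹⁰)^(1/4) = 320 K.

T_ss ≈ 320 K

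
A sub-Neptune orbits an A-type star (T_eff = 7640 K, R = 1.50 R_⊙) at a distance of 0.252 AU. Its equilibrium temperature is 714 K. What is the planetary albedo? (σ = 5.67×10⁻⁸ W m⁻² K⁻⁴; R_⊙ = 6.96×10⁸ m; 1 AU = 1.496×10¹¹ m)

R_⋆ = 1.50 × 6.96×10⁸ = 1.04×10⁹ m.
d = 0.252 AU = 3.77×10¹⁰ m.
L = 4πR_⋆²σT_⋆⁴ = 4π(1.04×10⁹)² × 5.67×10⁻⁸ × (7640)⁴ = 2.65×10²⁷ W.
S = L/(4πd²) = 1.48×10⁵ W m⁻².
From T_eq⁴ = S(1−A)/(4σ): 1−A = 4σT_eq⁴/S.
1−A = 4 × 5.67×10⁻⁸ × (714)⁴ / 1.48×10⁵ = 0.398.

A ≈ 0.60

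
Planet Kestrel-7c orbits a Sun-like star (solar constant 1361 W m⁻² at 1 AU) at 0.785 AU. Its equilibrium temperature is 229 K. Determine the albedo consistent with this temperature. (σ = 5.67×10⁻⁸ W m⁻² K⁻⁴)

Flux at 0.785 AU: S = 1361/0.785² = 2210 W m⁻².
From T_eq⁴ = S(1−A)/(4σ): 1−A = 4σT_eq⁴/S.
1−A = 4 × 5.67×10⁻⁸ × (229)⁴ / 2210 = 0.282.

A ≈ 0.72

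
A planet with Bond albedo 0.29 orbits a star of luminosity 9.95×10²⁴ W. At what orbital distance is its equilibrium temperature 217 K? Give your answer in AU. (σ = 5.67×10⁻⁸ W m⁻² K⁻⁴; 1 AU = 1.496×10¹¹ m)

From T_eq⁴ = L(1−A)/(16πσd²): d = √[L(1−A)/(16πσT_eq⁴)].
d = √[9.95×10²⁴ × 0.71 / (16π × 5.67×10⁻⁸ × (217)⁴)] = 3.34×10¹⁰ m = 0.223 AU.

d ≈ 0.223 AU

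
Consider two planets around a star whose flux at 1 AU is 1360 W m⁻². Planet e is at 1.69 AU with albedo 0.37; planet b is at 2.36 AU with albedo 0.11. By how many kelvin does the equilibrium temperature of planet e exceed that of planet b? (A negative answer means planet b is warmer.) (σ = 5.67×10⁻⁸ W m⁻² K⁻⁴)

ΔT ≈ 14.8 K

T_eq = [S₀(1−A)/(4σd²)]^(1/4), so T ∝ (1−A)^(1/4) / √d.
T₁ = [1360×0.63/(4×5.67×10⁻⁸×1.69²)]^(1/4) = 190.71 K.
T₂ = [1360×0.89/(4×5.67×10⁻⁸×2.36²)]^(1/4) = 175.94 K.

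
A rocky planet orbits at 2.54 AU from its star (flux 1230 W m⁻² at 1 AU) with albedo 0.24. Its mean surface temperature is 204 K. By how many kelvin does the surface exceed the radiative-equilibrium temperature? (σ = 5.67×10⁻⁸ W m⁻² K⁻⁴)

ΔT ≈ 45.0 K

S = 1230/2.54² = 190.7 W m⁻².
T_eq = [S(1−A)/(4σ)]^(1/4) = [190.7×0.76/(4×5.67×10⁻⁸)]^(1/4) = 159.0 K.
ΔT = T_surf − T_eq = 204 − 159.0.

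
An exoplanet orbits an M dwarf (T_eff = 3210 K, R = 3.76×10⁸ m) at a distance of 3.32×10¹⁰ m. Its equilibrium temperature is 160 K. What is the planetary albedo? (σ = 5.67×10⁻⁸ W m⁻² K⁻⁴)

L = 4πR_⋆²σT_⋆⁴ = 4π(3.76×10⁸)² × 5.67×10⁻⁸ × (3210)⁴ = 1.07×10²⁵ W.
S = L/(4πd²) = 772 W m⁻².
From T_eq⁴ = S(1−A)/(4σ): 1−A = 4σT_eq⁴/S.
1−A = 4 × 5.67×10⁻⁸ × (160)⁴ / 772 = 0.192.

A ≈ 0.81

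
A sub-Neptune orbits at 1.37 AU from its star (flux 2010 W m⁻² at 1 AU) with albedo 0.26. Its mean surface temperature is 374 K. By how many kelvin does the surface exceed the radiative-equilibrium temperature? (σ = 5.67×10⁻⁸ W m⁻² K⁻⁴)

ΔT ≈ 130.9 K

S = 2010/1.37² = 1071 W m⁻².
T_eq = [S(1−A)/(4σ)]^(1/4) = [1071×0.74/(4×5.67×10⁻⁸)]^(1/4) = 243.1 K.
ΔT = T_surf − T_eq = 374 − 243.1.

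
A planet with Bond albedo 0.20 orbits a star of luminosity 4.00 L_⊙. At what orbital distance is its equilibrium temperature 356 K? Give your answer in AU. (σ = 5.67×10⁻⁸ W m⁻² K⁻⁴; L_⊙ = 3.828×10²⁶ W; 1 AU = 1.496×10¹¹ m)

L = 4.00 × 3.828×10²⁶ = 1.53×10²⁷ W.
From T_eq⁴ = L(1−A)/(16πσd²): d = √[L(1−A)/(16πσT_eq⁴)].
d = √[1.53×10²⁷ × 0.80 / (16π × 5.67×10⁻⁸ × (356)⁴)] = 1.64×10¹¹ m = 1.09 AU.

d ≈ 1.09 AU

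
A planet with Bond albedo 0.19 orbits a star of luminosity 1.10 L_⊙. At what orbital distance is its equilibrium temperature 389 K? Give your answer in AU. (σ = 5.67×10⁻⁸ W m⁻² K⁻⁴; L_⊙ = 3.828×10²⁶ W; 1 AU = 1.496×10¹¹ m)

L = 1.10 × 3.828×10²⁶ = 4.21×10²⁶ W.
From T_eq⁴ = L(1−A)/(16πσd²): d = √[L(1−A)/(16πσT_eq⁴)].
d = √[4.21×10²⁶ × 0.81 / (16π × 5.67×10⁻⁸ × (389)⁴)] = 7.23×10¹⁰ m = 0.483 AU.

d ≈ 0.483 AU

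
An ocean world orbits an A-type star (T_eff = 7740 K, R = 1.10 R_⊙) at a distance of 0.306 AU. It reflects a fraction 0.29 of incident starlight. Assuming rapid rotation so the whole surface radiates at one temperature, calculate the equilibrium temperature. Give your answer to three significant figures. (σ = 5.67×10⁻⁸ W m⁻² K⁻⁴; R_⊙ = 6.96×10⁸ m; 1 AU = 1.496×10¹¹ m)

T_eq ≈ 650 K

R_⋆ = 1.10 × 6.96×10⁸ = 7.66×10⁸ m.
d = 0.306 AU = 4.58×10¹⁰ m.
L = 4πR_⋆²σT_⋆⁴ = 4π(7.66×10⁸)² × 5.67×10⁻⁸ × (7740)⁴ = 1.50×10²⁷ W.
S = L/(4πd²) = 5.69×10⁴ W m⁻².
Energy balance: absorbed = emitted ⇒ πR²·S(1−A) = 4πR²·σT_eq⁴, so T_eq⁴ = S(1−A)/(4σ).
T_eq = [5.69×10⁴ × 0.71 / (4 × 5.67×10⁻⁸)]^(1/4) = (1.78×10¹¹)^(1/4) = 650 K.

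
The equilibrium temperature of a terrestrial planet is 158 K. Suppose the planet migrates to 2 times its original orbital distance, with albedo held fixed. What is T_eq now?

T_eq ≈ 112 K

T_eq ∝ L^(1/4) · d^(−1/2).
T′ = 158 / 2^(1/2) = 112 K.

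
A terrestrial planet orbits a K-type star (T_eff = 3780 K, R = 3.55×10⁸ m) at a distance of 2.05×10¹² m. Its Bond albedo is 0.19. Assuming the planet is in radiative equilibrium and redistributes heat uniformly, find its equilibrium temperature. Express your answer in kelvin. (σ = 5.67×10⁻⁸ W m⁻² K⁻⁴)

T_eq ≈ 33.4 K

L = 4πR_⋆²σT_⋆⁴ = 4π(3.55×10⁸)² × 5.67×10⁻⁸ × (3780)⁴ = 1.83×10²⁵ W.
S = L/(4πd²) = 0.347 W m⁻².
Energy balance: absorbed = emitted ⇒ πR²·S(1−A) = 4πR²·σT_eq⁴, so T_eq⁴ = S(1−A)/(4σ).
T_eq = [0.347 × 0.81 / (4 × 5.67×10⁻⁸)]^(1/4) = (1.24×10⁶)^(1/4) = 33.4 K.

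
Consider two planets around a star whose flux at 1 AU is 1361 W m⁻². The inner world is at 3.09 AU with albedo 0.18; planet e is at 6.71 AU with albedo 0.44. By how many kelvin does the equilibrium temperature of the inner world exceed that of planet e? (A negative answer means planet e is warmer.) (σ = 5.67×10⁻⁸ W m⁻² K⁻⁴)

T_eq = [S₀(1−A)/(4σd²)]^(1/4), so T ∝ (1−A)^(1/4) / √d.
T₁ = [1361×0.82/(4×5.67×10⁻⁸×3.09²)]^(1/4) = 150.67 K.
T₂ = [1361×0.56/(4×5.67×10⁻⁸×6.71²)]^(1/4) = 92.95 K.

ΔT ≈ 57.7 K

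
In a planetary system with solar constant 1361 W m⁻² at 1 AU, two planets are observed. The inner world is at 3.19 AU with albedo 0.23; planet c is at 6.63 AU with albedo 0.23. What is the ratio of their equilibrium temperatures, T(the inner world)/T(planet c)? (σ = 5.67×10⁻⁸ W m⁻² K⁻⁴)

T₁/T₂ ≈ 1.442

T_eq = [S₀(1−A)/(4σd²)]^(1/4), so T ∝ (1−A)^(1/4) / √d.
T₁ = [1361×0.77/(4×5.67×10⁻⁸×3.19²)]^(1/4) = 145.98 K.
T₂ = [1361×0.77/(4×5.67×10⁻⁸×6.63²)]^(1/4) = 101.26 K.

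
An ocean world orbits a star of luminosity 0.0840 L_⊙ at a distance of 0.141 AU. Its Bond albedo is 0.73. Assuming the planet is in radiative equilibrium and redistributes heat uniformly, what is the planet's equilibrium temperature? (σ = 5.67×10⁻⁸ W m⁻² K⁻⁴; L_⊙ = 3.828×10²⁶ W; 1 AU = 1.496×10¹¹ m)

T_eq ≈ 288 K

d = 0.141 AU = 2.11×10¹⁰ m.
L = 0.0840 × 3.828×10²⁶ = 3.22×10²⁵ W.
Flux: S = L/(4πd²) = 3.22×10²⁵/(4π×(2.11×10¹⁰)²) = 5750 W m⁻².
Energy balance: absorbed = emitted ⇒ πR²·S(1−A) = 4πR²·σT_eq⁴, so T_eq⁴ = S(1−A)/(4σ).
T_eq = [5750 × 0.27 / (4 × 5.67×10⁻⁸)]^(1/4) = (6.85×10⁹)^(1/4) = 288 K.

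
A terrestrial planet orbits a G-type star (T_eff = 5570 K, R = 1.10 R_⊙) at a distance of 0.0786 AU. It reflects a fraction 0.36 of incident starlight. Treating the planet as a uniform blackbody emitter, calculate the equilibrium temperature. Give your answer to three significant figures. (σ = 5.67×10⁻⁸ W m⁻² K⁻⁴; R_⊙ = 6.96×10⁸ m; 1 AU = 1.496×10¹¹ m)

T_eq ≈ 899 K

R_⋆ = 1.10 × 6.96×10⁸ = 7.66×10⁸ m.
d = 0.0786 AU = 1.18×10¹⁰ m.
L = 4πR_⋆²σT_⋆⁴ = 4π(7.66×10⁸)² × 5.67×10⁻⁸ × (5570)⁴ = 4.02×10²⁶ W.
S = L/(4πd²) = 2.31×10⁵ W m⁻².
Energy balance: absorbed = emitted ⇒ πR²·S(1−A) = 4πR²·σT_eq⁴, so T_eq⁴ = S(1−A)/(4σ).
T_eq = [2.31×10⁵ × 0.64 / (4 × 5.67×10⁻⁸)]^(1/4) = (6.53×10¹¹)^(1/4) = 899 K.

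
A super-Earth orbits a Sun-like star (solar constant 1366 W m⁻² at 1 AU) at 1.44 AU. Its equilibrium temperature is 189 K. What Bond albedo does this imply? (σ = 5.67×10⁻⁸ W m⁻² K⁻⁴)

A ≈ 0.56

Flux at 1.44 AU: S = 1366/1.44² = 659 W m⁻².
From T_eq⁴ = S(1−A)/(4σ): 1−A = 4σT_eq⁴/S.
1−A = 4 × 5.67×10⁻⁸ × (189)⁴ / 659 = 0.439.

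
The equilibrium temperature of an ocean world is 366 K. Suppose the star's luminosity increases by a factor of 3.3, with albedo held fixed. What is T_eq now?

T_eq ∝ L^(1/4) · d^(−1/2).
T′ = 366 × 3.3^(1/4) = 493 K.

T_eq ≈ 493 K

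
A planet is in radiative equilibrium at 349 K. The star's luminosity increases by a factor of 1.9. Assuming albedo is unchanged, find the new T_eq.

T_eq ∝ L^(1/4) · d^(−1/2).
T′ = 349 × 1.9^(1/4) = 410 K.

T_eq ≈ 410 K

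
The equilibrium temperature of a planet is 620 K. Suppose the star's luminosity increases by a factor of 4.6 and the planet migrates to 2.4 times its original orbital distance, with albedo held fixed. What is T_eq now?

T_eq ∝ L^(1/4) · d^(−1/2).
T′ = 620 × 4.6^(1/4) / 2.4^(1/2) = 586 K.

T_eq ≈ 586 K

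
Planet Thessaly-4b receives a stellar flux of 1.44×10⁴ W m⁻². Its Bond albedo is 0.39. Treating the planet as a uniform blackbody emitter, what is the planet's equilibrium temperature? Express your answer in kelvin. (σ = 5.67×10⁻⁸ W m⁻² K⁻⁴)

Energy balance: absorbed = emitted ⇒ πR²·S(1−A) = 4πR²·σT_eq⁴, so T_eq⁴ = S(1−A)/(4σ).
T_eq = [1.44×10⁴ × 0.61 / (4 × 5.67×10⁻⁸)]^(1/4) = (3.87×10¹⁰)^(1/4) = 444 K.

T_eq ≈ 444 K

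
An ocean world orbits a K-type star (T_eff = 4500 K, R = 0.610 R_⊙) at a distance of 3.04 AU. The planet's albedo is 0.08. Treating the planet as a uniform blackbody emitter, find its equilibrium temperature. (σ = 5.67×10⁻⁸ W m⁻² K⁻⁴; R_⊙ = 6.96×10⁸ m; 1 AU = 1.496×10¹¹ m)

T_eq ≈ 95.2 K

R_⋆ = 0.610 × 6.96×10⁸ = 4.25×10⁸ m.
d = 3.04 AU = 4.55×10¹¹ m.
L = 4πR_⋆²σT_⋆⁴ = 4π(4.25×10⁸)² × 5.67×10⁻⁸ × (4500)⁴ = 5.27×10²⁵ W.
S = L/(4πd²) = 20.3 W m⁻².
Energy balance: absorbed = emitted ⇒ πR²·S(1−A) = 4πR²·σT_eq⁴, so T_eq⁴ = S(1−A)/(4σ).
T_eq = [20.3 × 0.92 / (4 × 5.67×10⁻⁸)]^(1/4) = (8.22×10⁷)^(1/4) = 95.2 K.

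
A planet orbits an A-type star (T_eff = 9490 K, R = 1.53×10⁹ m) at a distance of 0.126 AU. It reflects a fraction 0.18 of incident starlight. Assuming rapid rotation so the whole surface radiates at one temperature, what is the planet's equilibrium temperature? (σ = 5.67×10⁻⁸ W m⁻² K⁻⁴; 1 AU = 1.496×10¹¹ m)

d = 0.126 AU = 1.88×10¹⁰ m.
L = 4πR_⋆²σT_⋆⁴ = 4π(1.53×10⁹)² × 5.67×10⁻⁸ × (9490)⁴ = 1.35×10²⁸ W.
S = L/(4πd²) = 3.03×10⁶ W m⁻².
Energy balance: absorbed = emitted ⇒ πR²·S(1−A) = 4πR²·σT_eq⁴, so T_eq⁴ = S(1−A)/(4σ).
T_eq = [3.03×10⁶ × 0.82 / (4 × 5.67×10⁻⁸)]^(1/4) = (1.10×10¹³)^(1/4) = 1820 K.

T_eq ≈ 1820 K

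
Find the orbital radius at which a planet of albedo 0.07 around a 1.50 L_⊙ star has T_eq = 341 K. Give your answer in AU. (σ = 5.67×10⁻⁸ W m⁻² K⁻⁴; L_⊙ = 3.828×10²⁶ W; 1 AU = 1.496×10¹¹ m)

d ≈ 0.787 AU

L = 1.50 × 3.828×10²⁶ = 5.74×10²⁶ W.
From T_eq⁴ = L(1−A)/(16πσd²): d = √[L(1−A)/(16πσT_eq⁴)].
d = √[5.74×10²⁶ × 0.93 / (16π × 5.67×10⁻⁸ × (341)⁴)] = 1.18×10¹¹ m = 0.787 AU.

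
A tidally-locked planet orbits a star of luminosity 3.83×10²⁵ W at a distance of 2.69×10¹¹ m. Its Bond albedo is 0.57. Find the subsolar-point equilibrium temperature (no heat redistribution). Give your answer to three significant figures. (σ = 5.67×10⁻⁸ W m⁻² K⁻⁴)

Flux: S = L/(4πd²) = 3.83×10²⁵/(4π×(2.69×10¹¹)²) = 42.1 W m⁻².
At the subsolar point the surface absorbs S(1−A) and emits σT⁴ per unit area — no factor of 4, since only the local patch is in balance.
T = [42.1 × 0.43 / 5.67×10⁻⁸]^(1/4) = (3.19×10⁸)^(1/4) = 134 K.

T_ss ≈ 134 K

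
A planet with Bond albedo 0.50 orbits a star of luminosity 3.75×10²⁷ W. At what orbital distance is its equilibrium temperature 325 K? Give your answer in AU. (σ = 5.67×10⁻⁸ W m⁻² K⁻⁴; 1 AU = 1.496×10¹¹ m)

From T_eq⁴ = L(1−A)/(16πσd²): d = √[L(1−A)/(16πσT_eq⁴)].
d = √[3.75×10²⁷ × 0.50 / (16π × 5.67×10⁻⁸ × (325)⁴)] = 2.43×10¹¹ m = 1.62 AU.

d ≈ 1.62 AU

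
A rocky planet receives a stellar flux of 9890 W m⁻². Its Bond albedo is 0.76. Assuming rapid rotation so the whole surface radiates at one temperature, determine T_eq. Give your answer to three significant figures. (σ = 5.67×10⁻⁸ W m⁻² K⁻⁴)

T_eq ≈ 320 K

Energy balance: absorbed = emitted ⇒ πR²·S(1−A) = 4πR²·σT_eq⁴, so T_eq⁴ = S(1−A)/(4σ).
T_eq = [9890 × 0.24 / (4 × 5.67×10⁻⁸)]^(1/4) = (1.05×10¹⁰)^(1/4) = 320 K.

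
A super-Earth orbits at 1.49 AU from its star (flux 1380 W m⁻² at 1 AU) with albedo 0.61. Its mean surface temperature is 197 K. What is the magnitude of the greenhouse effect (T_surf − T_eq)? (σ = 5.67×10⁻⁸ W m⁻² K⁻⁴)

S = 1380/1.49² = 621.6 W m⁻².
T_eq = [S(1−A)/(4σ)]^(1/4) = [621.6×0.39/(4×5.67×10⁻⁸)]^(1/4) = 180.8 K.
ΔT = T_surf − T_eq = 197 − 180.8.

ΔT ≈ 16.2 K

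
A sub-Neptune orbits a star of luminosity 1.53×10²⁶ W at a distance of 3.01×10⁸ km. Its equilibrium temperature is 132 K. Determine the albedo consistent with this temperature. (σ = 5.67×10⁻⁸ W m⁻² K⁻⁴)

A ≈ 0.49

d = 3.01×10⁸ km = 3.01×10¹¹ m.
Flux: S = L/(4πd²) = 1.53×10²⁶/(4π×(3.01×10¹¹)²) = 134 W m⁻².
From T_eq⁴ = S(1−A)/(4σ): 1−A = 4σT_eq⁴/S.
1−A = 4 × 5.67×10⁻⁸ × (132)⁴ / 134 = 0.512.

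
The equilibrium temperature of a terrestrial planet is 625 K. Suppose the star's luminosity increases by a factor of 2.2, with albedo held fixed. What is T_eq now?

T_eq ∝ L^(1/4) · d^(−1/2).
T′ = 625 × 2.2^(1/4) = 761 K.

T_eq ≈ 761 K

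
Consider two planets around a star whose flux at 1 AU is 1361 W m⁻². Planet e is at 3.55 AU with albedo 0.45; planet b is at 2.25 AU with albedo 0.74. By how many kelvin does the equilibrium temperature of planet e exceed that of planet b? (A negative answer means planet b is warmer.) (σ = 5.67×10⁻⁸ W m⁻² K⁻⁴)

ΔT ≈ -5.3 K

T_eq = [S₀(1−A)/(4σd²)]^(1/4), so T ∝ (1−A)^(1/4) / √d.
T₁ = [1361×0.55/(4×5.67×10⁻⁸×3.55²)]^(1/4) = 127.21 K.
T₂ = [1361×0.26/(4×5.67×10⁻⁸×2.25²)]^(1/4) = 132.50 K.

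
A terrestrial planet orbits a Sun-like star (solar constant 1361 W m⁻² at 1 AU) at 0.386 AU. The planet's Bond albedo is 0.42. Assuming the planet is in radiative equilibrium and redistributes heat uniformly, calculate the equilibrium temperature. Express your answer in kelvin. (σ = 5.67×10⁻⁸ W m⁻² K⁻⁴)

Flux at 0.386 AU: S = 1361/0.386² = 9130 W m⁻².
Energy balance: absorbed = emitted ⇒ πR²·S(1−A) = 4πR²·σT_eq⁴, so T_eq⁴ = S(1−A)/(4σ).
T_eq = [9130 × 0.58 / (4 × 5.67×10⁻⁸)]^(1/4) = (2.34×10¹⁰)^(1/4) = 391 K.

T_eq ≈ 391 K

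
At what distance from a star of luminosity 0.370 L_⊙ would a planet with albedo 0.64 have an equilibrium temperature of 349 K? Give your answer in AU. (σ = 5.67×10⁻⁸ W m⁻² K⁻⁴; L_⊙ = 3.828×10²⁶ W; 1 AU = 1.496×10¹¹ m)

d ≈ 0.232 AU

L = 0.370 × 3.828×10²⁶ = 1.42×10²⁶ W.
From T_eq⁴ = L(1−A)/(16πσd²): d = √[L(1−A)/(16πσT_eq⁴)].
d = √[1.42×10²⁶ × 0.36 / (16π × 5.67×10⁻⁸ × (349)⁴)] = 3.47×10¹⁰ m = 0.232 AU.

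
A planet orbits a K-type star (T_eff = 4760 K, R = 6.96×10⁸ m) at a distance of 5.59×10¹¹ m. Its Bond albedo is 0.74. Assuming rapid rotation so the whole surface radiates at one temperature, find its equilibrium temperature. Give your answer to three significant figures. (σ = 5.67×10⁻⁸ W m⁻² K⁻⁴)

T_eq ≈ 84.8 K

L = 4πR_⋆²σT_⋆⁴ = 4π(6.96×10⁸)² × 5.67×10⁻⁸ × (4760)⁴ = 1.77×10²⁶ W.
S = L/(4πd²) = 45.1 W m⁻².
Energy balance: absorbed = emitted ⇒ πR²·S(1−A) = 4πR²·σT_eq⁴, so T_eq⁴ = S(1−A)/(4σ).
T_eq = [45.1 × 0.26 / (4 × 5.67×10⁻⁸)]^(1/4) = (5.17×10⁷)^(1/4) = 84.8 K.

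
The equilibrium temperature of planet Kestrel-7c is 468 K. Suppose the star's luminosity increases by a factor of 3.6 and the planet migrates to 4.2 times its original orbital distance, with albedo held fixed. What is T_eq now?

T_eq ≈ 315 K

T_eq ∝ L^(1/4) · d^(−1/2).
T′ = 468 × 3.6^(1/4) / 4.2^(1/2) = 315 K.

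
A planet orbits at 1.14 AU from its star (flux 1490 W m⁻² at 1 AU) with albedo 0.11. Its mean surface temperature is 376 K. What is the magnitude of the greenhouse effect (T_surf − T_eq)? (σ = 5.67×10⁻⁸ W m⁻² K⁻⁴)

S = 1490/1.14² = 1147 W m⁻².
T_eq = [S(1−A)/(4σ)]^(1/4) = [1147×0.89/(4×5.67×10⁻⁸)]^(1/4) = 259.0 K.
ΔT = T_surf − T_eq = 376 − 259.0.

ΔT ≈ 117.0 K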